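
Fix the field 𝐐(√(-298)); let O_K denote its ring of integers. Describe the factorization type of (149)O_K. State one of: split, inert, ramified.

p ramifies

-298 mod 4 = 2, hence disc K = 4·(-298) = -1192 and O_K = ℤ[√-298].
Ramification test: 149 | -1192. The prime 149 ramifies in K.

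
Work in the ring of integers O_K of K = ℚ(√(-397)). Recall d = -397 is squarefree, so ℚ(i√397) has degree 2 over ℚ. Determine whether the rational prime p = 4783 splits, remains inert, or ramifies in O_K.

inert — (4783) stays prime in O_K

-397 mod 4 = 3, hence disc K = 4·(-397) = -1588 and O_K = ℤ[√-397].
disc(K) = -1588 is not divisible by 4783; 4783 is unramified.
(-397/4783) = 4386^2391 mod 4783 = 4782, giving Legendre symbol -1.
Legendre symbol -1 ⇒ 4783 is inert.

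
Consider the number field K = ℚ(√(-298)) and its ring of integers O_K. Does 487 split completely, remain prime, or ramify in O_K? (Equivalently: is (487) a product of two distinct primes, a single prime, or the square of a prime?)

splits completely

-298 mod 4 = 2, hence disc K = 4·(-298) = -1192 and O_K = ℤ[√-298].
disc(K) = -1192 is not divisible by 487; 487 is unramified.
(-298/487) = 189^243 mod 487 = 1, giving Legendre symbol 1.
Legendre symbol 1 ⇒ 487 is split.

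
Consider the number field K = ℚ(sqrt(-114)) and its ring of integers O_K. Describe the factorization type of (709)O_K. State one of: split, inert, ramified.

Since -114 ≢ 1 mod 4, the ring of integers is ℤ[√-114] with discriminant 4·(-114) = -456.
Since gcd(709, -456) = 1 the prime 709 does not ramify.
(-114/709) = 595^354 mod 709 = 708, giving Legendre symbol -1.
d is a non-residue mod p, hence 709 remains inert in O_K.

p is inert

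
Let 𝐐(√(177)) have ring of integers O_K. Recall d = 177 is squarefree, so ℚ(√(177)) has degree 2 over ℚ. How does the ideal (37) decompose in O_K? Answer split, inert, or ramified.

Since 177 ≡ 1 mod 4, the ring of integers is ℤ[(1+√177)/2] with discriminant 177.
37 ∤ 177, so 37 is unramified.
Compute (177/37) via Euler: 29^((37-1)/2) mod 37 = 36, so (177/37) = -1.
d is a non-residue mod p, hence 37 remains inert in O_K.

p is inert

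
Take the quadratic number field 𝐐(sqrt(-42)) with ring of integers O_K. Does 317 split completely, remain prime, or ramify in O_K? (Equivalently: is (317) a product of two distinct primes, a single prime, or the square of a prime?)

d = -42 ≡ 2 (mod 4), so O_K = ℤ[√-42] and disc(K) = 4d = -168.
317 ∤ -168, so 317 is unramified.
Legendre symbol by Euler's criterion: (-42/317) ≡ (-42)^158 ≡ 1 (mod 317), i.e. (-42/317) = 1.
(-42/317) = 1, so 317 splits.

split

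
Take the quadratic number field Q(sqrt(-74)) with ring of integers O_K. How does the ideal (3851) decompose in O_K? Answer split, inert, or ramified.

split — (3851) = 𝔭₁𝔭₂ with 𝔭₁ ≠ 𝔭₂

Since -74 ≢ 1 mod 4, the ring of integers is ℤ[√-74] with discriminant 4·(-74) = -296.
Since gcd(3851, -296) = 1 the prime 3851 does not ramify.
Legendre symbol by Euler's criterion: (-74/3851) ≡ (-74)^1925 ≡ 1 (mod 3851), i.e. (-74/3851) = 1.
Legendre symbol 1 ⇒ 3851 is split.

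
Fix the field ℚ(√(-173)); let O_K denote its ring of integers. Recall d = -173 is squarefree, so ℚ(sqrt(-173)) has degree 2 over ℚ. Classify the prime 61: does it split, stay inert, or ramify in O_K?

remains prime (inert)

d = -173 ≡ 3 (mod 4), so O_K = ℤ[√-173] and disc(K) = 4d = -692.
61 ∤ -692, so 61 is unramified.
Compute (-173/61) via Euler: 10^((61-1)/2) mod 61 = 60, so (-173/61) = -1.
Legendre symbol -1 ⇒ 61 is inert.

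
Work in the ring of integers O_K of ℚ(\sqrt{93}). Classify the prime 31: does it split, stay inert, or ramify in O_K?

93 mod 4 = 1, hence disc K = 93 and O_K = ℤ[(1+√93)/2].
disc(K) = 93 = 31·3, so p = 31 is ramified.

ramified — (31) = 𝔭²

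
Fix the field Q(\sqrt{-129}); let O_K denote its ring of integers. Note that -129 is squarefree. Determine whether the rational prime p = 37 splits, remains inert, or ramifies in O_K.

inert

d = -129 ≡ 3 (mod 4), so O_K = ℤ[√-129] and disc(K) = 4d = -516.
37 ∤ -516, so 37 is unramified.
Legendre symbol by Euler's criterion: (-129/37) ≡ (-129)^18 ≡ 36 (mod 37), i.e. (-129/37) = -1.
(-129/37) = -1, so 37 is inert.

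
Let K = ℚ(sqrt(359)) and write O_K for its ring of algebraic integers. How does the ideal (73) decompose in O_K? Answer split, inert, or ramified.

p splits

Since 359 ≢ 1 mod 4, the ring of integers is ℤ[√359] with discriminant 4·359 = 1436.
Since gcd(73, 1436) = 1 the prime 73 does not ramify.
Compute (359/73) via Euler: 67^((73-1)/2) mod 73 = 1, so (359/73) = 1.
(359/73) = 1, so 73 splits.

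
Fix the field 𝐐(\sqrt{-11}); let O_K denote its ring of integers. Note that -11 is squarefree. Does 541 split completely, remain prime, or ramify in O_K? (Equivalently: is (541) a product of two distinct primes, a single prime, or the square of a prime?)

541 remains inert

d = -11 ≡ 1 (mod 4), so O_K = ℤ[(1+√-11)/2] and disc(K) = d = -11.
541 ∤ -11, so 541 is unramified.
Euler's criterion: (-11)^270 mod 541 = 540. Thus (-11|541) = -1.
d is a non-residue mod p, hence 541 remains inert in O_K.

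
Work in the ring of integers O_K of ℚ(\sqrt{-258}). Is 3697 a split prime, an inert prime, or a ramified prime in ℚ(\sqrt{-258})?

remains prime (inert)

Since -258 ≢ 1 mod 4, the ring of integers is ℤ[√-258] with discriminant 4·(-258) = -1032.
3697 ∤ -1032, so 3697 is unramified.
(-258/3697) = 3439^1848 mod 3697 = 3696, giving Legendre symbol -1.
d is a non-residue mod p, hence 3697 remains inert in O_K.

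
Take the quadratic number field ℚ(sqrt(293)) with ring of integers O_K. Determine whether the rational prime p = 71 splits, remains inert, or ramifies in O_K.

d = 293 ≡ 1 (mod 4), so O_K = ℤ[(1+√293)/2] and disc(K) = d = 293.
71 ∤ 293, so 71 is unramified.
Compute (293/71) via Euler: 9^((71-1)/2) mod 71 = 1, so (293/71) = 1.
d is a quadratic residue mod p, hence 71 splits in O_K.

split — (71) = 𝔭₁𝔭₂ with 𝔭₁ ≠ 𝔭₂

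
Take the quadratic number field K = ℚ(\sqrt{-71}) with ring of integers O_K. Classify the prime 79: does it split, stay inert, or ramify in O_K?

d = -71 ≡ 1 (mod 4), so O_K = ℤ[(1+√-71)/2] and disc(K) = d = -71.
Since gcd(79, -71) = 1 the prime 79 does not ramify.
Compute (-71/79) via Euler: 8^((79-1)/2) mod 79 = 1, so (-71/79) = 1.
Legendre symbol 1 ⇒ 79 is split.

split — (79) = 𝔭₁𝔭₂ with 𝔭₁ ≠ 𝔭₂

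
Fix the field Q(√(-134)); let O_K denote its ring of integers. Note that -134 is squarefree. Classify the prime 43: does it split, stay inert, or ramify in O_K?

split — (43) = 𝔭₁𝔭₂ with 𝔭₁ ≠ 𝔭₂

Since -134 ≢ 1 mod 4, the ring of integers is ℤ[√-134] with discriminant 4·(-134) = -536.
Since gcd(43, -536) = 1 the prime 43 does not ramify.
Legendre symbol by Euler's criterion: (-134/43) ≡ (-134)^21 ≡ 1 (mod 43), i.e. (-134/43) = 1.
Legendre symbol 1 ⇒ 43 is split.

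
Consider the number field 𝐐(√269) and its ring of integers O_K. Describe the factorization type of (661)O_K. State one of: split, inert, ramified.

p is inert

Since 269 ≡ 1 mod 4, the ring of integers is ℤ[(1+√269)/2] with discriminant 269.
disc(K) = 269 is not divisible by 661; 661 is unramified.
Legendre symbol by Euler's criterion: (269/661) ≡ 269^330 ≡ 660 (mod 661), i.e. (269/661) = -1.
Legendre symbol -1 ⇒ 661 is inert.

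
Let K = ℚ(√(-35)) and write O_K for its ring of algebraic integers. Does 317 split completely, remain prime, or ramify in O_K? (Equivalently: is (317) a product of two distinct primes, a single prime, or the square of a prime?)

p is inert

Since -35 ≡ 1 mod 4, the ring of integers is ℤ[(1+√-35)/2] with discriminant -35.
317 ∤ -35, so 317 is unramified.
Compute (-35/317) via Euler: 282^((317-1)/2) mod 317 = 316, so (-35/317) = -1.
(-35/317) = -1, so 317 is inert.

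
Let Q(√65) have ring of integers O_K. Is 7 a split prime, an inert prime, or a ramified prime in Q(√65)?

p splits

Since 65 ≡ 1 mod 4, the ring of integers is ℤ[(1+√65)/2] with discriminant 65.
disc(K) = 65 is not divisible by 7; 7 is unramified.
Compute (65/7) via Euler: 2^((7-1)/2) mod 7 = 1, so (65/7) = 1.
d is a quadratic residue mod p, hence 7 splits in O_K.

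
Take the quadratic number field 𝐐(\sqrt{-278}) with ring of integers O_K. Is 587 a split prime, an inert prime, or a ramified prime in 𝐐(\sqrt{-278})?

remains prime (inert)

d = -278 ≡ 2 (mod 4), so O_K = ℤ[√-278] and disc(K) = 4d = -1112.
Since gcd(587, -1112) = 1 the prime 587 does not ramify.
(-278/587) = 309^293 mod 587 = 586, giving Legendre symbol -1.
(-278/587) = -1, so 587 is inert.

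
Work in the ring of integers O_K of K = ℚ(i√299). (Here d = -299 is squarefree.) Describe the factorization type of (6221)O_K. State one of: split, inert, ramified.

-299 mod 4 = 1, hence disc K = -299 and O_K = ℤ[(1+√-299)/2].
disc(K) = -299 is not divisible by 6221; 6221 is unramified.
Compute (-299/6221) via Euler: 5922^((6221-1)/2) mod 6221 = 1, so (-299/6221) = 1.
Legendre symbol 1 ⇒ 6221 is split.

split — (6221) = 𝔭₁𝔭₂ with 𝔭₁ ≠ 𝔭₂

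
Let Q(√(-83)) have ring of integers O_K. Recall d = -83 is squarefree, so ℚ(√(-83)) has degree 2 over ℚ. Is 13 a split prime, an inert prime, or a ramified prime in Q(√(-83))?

inert

Since -83 ≡ 1 mod 4, the ring of integers is ℤ[(1+√-83)/2] with discriminant -83.
Since gcd(13, -83) = 1 the prime 13 does not ramify.
Euler's criterion: (-83)^6 mod 13 = 12. Thus (-83|13) = -1.
Legendre symbol -1 ⇒ 13 is inert.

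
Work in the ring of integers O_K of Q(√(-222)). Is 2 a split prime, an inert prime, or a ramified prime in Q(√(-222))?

-222 mod 4 = 2, hence disc K = 4·(-222) = -888 and O_K = ℤ[√-222].
Ramification test: 2 | -888. The prime 2 ramifies in K.

ramified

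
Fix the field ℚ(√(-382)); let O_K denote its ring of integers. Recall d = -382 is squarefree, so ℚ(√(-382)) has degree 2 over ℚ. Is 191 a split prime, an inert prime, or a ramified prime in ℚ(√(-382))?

p ramifies

d = -382 ≡ 2 (mod 4), so O_K = ℤ[√-382] and disc(K) = 4d = -1528.
191 divides disc(K) = -1528, so 191 ramifies.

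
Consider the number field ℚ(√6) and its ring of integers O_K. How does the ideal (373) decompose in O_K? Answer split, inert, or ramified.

remains prime (inert)

d = 6 ≡ 2 (mod 4), so O_K = ℤ[√6] and disc(K) = 4d = 24.
Since gcd(373, 24) = 1 the prime 373 does not ramify.
(6/373) = 6^186 mod 373 = 372, giving Legendre symbol -1.
(6/373) = -1, so 373 is inert.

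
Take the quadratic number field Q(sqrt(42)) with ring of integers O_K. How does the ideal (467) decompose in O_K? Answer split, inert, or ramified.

remains prime (inert)

42 mod 4 = 2, hence disc K = 4·42 = 168 and O_K = ℤ[√42].
467 ∤ 168, so 467 is unramified.
Compute (42/467) via Euler: 42^((467-1)/2) mod 467 = 466, so (42/467) = -1.
(42/467) = -1, so 467 is inert.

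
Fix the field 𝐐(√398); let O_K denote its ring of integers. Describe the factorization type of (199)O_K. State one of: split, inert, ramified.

p ramifies

Since 398 ≢ 1 mod 4, the ring of integers is ℤ[√398] with discriminant 4·398 = 1592.
disc(K) = 1592 = 199·8, so p = 199 is ramified.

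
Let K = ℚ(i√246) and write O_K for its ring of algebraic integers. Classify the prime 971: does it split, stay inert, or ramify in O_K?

remains prime (inert)

d = -246 ≡ 2 (mod 4), so O_K = ℤ[√-246] and disc(K) = 4d = -984.
971 ∤ -984, so 971 is unramified.
Euler's criterion: (-246)^485 mod 971 = 970. Thus (-246|971) = -1.
(-246/971) = -1, so 971 is inert.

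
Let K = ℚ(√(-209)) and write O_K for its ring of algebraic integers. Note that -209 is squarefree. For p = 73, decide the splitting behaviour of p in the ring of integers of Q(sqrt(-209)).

Since -209 ≢ 1 mod 4, the ring of integers is ℤ[√-209] with discriminant 4·(-209) = -836.
Since gcd(73, -836) = 1 the prime 73 does not ramify.
(-209/73) = 10^36 mod 73 = 72, giving Legendre symbol -1.
(-209/73) = -1, so 73 is inert.

remains prime (inert)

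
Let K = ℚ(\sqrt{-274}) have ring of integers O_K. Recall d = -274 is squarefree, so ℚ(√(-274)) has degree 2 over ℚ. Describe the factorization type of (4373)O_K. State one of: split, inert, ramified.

remains prime (inert)

d = -274 ≡ 2 (mod 4), so O_K = ℤ[√-274] and disc(K) = 4d = -1096.
4373 ∤ -1096, so 4373 is unramified.
(-274/4373) = 4099^2186 mod 4373 = 4372, giving Legendre symbol -1.
Legendre symbol -1 ⇒ 4373 is inert.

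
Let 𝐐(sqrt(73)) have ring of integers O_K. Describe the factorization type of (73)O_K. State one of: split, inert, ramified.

ramified — (73) = 𝔭²

Since 73 ≡ 1 mod 4, the ring of integers is ℤ[(1+√73)/2] with discriminant 73.
73 divides disc(K) = 73, so 73 ramifies.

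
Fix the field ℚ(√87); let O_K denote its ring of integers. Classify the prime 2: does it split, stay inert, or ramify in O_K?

ramified

d = 87 ≡ 3 (mod 4), so O_K = ℤ[√87] and disc(K) = 4d = 348.
2 divides disc(K) = 348, so 2 ramifies.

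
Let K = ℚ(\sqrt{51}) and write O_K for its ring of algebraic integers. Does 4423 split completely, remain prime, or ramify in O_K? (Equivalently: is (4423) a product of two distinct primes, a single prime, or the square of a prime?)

split — (4423) = 𝔭₁𝔭₂ with 𝔭₁ ≠ 𝔭₂

d = 51 ≡ 3 (mod 4), so O_K = ℤ[√51] and disc(K) = 4d = 204.
Since gcd(4423, 204) = 1 the prime 4423 does not ramify.
Compute (51/4423) via Euler: 51^((4423-1)/2) mod 4423 = 1, so (51/4423) = 1.
Legendre symbol 1 ⇒ 4423 is split.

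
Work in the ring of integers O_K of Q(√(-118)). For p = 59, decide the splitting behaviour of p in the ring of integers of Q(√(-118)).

ramified

-118 mod 4 = 2, hence disc K = 4·(-118) = -472 and O_K = ℤ[√-118].
Ramification test: 59 | -472. The prime 59 ramifies in K.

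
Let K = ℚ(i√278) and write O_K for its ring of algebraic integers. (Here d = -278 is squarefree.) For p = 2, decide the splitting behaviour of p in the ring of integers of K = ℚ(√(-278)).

ramified — (2) = 𝔭²

Since -278 ≢ 1 mod 4, the ring of integers is ℤ[√-278] with discriminant 4·(-278) = -1112.
Ramification test: 2 | -1112. The prime 2 ramifies in K.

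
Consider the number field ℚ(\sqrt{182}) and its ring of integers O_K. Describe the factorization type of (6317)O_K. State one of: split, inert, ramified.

182 mod 4 = 2, hence disc K = 4·182 = 728 and O_K = ℤ[√182].
6317 ∤ 728, so 6317 is unramified.
(182/6317) = 182^3158 mod 6317 = 1, giving Legendre symbol 1.
Legendre symbol 1 ⇒ 6317 is split.

6317 splits in O_K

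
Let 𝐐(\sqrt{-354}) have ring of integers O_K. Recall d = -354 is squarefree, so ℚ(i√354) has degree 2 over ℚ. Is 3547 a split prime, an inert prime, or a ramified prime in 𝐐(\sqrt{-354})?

-354 mod 4 = 2, hence disc K = 4·(-354) = -1416 and O_K = ℤ[√-354].
3547 ∤ -1416, so 3547 is unramified.
(-354/3547) = 3193^1773 mod 3547 = 1, giving Legendre symbol 1.
(-354/3547) = 1, so 3547 splits.

splits completely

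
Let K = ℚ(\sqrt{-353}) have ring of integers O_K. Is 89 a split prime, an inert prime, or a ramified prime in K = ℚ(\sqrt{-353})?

d = -353 ≡ 3 (mod 4), so O_K = ℤ[√-353] and disc(K) = 4d = -1412.
Since gcd(89, -1412) = 1 the prime 89 does not ramify.
Legendre symbol by Euler's criterion: (-353/89) ≡ (-353)^44 ≡ 88 (mod 89), i.e. (-353/89) = -1.
d is a non-residue mod p, hence 89 remains inert in O_K.

p is inert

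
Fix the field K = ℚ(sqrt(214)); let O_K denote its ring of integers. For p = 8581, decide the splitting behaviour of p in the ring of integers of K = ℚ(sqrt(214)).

Since 214 ≢ 1 mod 4, the ring of integers is ℤ[√214] with discriminant 4·214 = 856.
Since gcd(8581, 856) = 1 the prime 8581 does not ramify.
Legendre symbol by Euler's criterion: (214/8581) ≡ 214^4290 ≡ 1 (mod 8581), i.e. (214/8581) = 1.
Legendre symbol 1 ⇒ 8581 is split.

8581 splits in O_K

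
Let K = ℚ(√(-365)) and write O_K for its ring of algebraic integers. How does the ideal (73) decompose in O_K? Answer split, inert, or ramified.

-365 mod 4 = 3, hence disc K = 4·(-365) = -1460 and O_K = ℤ[√-365].
disc(K) = -1460 = 73·(-20), so p = 73 is ramified.

ramified — (73) = 𝔭²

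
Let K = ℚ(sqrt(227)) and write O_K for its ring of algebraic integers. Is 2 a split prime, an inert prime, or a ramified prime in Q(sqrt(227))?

2 is ramified

Since 227 ≢ 1 mod 4, the ring of integers is ℤ[√227] with discriminant 4·227 = 908.
Ramification test: 2 | 908. The prime 2 ramifies in K.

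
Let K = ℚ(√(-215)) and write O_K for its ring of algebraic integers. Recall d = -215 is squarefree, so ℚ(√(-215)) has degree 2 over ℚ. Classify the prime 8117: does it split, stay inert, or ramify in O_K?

split

-215 mod 4 = 1, hence disc K = -215 and O_K = ℤ[(1+√-215)/2].
disc(K) = -215 is not divisible by 8117; 8117 is unramified.
Compute (-215/8117) via Euler: 7902^((8117-1)/2) mod 8117 = 1, so (-215/8117) = 1.
(-215/8117) = 1, so 8117 splits.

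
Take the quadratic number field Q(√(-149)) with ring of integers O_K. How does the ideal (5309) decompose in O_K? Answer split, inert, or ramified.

Since -149 ≢ 1 mod 4, the ring of integers is ℤ[√-149] with discriminant 4·(-149) = -596.
Since gcd(5309, -596) = 1 the prime 5309 does not ramify.
Legendre symbol by Euler's criterion: (-149/5309) ≡ (-149)^2654 ≡ 5308 (mod 5309), i.e. (-149/5309) = -1.
(-149/5309) = -1, so 5309 is inert.

inert — (5309) stays prime in O_K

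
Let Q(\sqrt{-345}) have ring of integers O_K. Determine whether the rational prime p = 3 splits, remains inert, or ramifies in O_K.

Since -345 ≢ 1 mod 4, the ring of integers is ℤ[√-345] with discriminant 4·(-345) = -1380.
Ramification test: 3 | -1380. The prime 3 ramifies in K.

p ramifies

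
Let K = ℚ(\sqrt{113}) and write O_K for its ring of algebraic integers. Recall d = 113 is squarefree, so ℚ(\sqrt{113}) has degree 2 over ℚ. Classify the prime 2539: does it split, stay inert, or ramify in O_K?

split — (2539) = 𝔭₁𝔭₂ with 𝔭₁ ≠ 𝔭₂

Since 113 ≡ 1 mod 4, the ring of integers is ℤ[(1+√113)/2] with discriminant 113.
2539 ∤ 113, so 2539 is unramified.
Legendre symbol by Euler's criterion: (113/2539) ≡ 113^1269 ≡ 1 (mod 2539), i.e. (113/2539) = 1.
(113/2539) = 1, so 2539 splits.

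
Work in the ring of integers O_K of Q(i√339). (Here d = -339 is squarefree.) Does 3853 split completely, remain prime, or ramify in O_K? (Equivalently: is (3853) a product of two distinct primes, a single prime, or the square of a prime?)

split — (3853) = 𝔭₁𝔭₂ with 𝔭₁ ≠ 𝔭₂

-339 mod 4 = 1, hence disc K = -339 and O_K = ℤ[(1+√-339)/2].
disc(K) = -339 is not divisible by 3853; 3853 is unramified.
(-339/3853) = 3514^1926 mod 3853 = 1, giving Legendre symbol 1.
d is a quadratic residue mod p, hence 3853 splits in O_K.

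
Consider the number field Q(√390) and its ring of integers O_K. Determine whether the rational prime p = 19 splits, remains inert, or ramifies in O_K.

Since 390 ≢ 1 mod 4, the ring of integers is ℤ[√390] with discriminant 4·390 = 1560.
disc(K) = 1560 is not divisible by 19; 19 is unramified.
Compute (390/19) via Euler: 10^((19-1)/2) mod 19 = 18, so (390/19) = -1.
d is a non-residue mod p, hence 19 remains inert in O_K.

19 remains inert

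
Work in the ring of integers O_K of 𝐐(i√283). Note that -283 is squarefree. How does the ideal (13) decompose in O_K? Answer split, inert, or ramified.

split — (13) = 𝔭₁𝔭₂ with 𝔭₁ ≠ 𝔭₂

Since -283 ≡ 1 mod 4, the ring of integers is ℤ[(1+√-283)/2] with discriminant -283.
disc(K) = -283 is not divisible by 13; 13 is unramified.
Euler's criterion: (-283)^6 mod 13 = 1. Thus (-283|13) = 1.
Legendre symbol 1 ⇒ 13 is split.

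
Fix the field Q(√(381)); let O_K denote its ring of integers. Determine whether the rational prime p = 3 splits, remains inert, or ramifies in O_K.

381 mod 4 = 1, hence disc K = 381 and O_K = ℤ[(1+√381)/2].
3 divides disc(K) = 381, so 3 ramifies.

ramifies in O_K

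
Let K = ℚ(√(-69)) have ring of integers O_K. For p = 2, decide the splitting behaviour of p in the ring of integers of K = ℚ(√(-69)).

-69 mod 4 = 3, hence disc K = 4·(-69) = -276 and O_K = ℤ[√-69].
2 divides disc(K) = -276, so 2 ramifies.

2 is ramified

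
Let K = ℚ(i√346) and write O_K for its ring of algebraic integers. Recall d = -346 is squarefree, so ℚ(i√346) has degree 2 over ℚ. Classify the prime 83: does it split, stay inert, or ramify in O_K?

splits completely

d = -346 ≡ 2 (mod 4), so O_K = ℤ[√-346] and disc(K) = 4d = -1384.
83 ∤ -1384, so 83 is unramified.
(-346/83) = 69^41 mod 83 = 1, giving Legendre symbol 1.
(-346/83) = 1, so 83 splits.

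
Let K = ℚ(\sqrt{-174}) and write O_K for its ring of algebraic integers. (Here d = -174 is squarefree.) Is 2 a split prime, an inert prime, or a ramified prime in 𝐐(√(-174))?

2 is ramified

-174 mod 4 = 2, hence disc K = 4·(-174) = -696 and O_K = ℤ[√-174].
2 divides disc(K) = -696, so 2 ramifies.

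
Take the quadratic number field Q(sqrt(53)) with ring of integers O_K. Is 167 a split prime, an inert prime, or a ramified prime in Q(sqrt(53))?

d = 53 ≡ 1 (mod 4), so O_K = ℤ[(1+√53)/2] and disc(K) = d = 53.
Since gcd(167, 53) = 1 the prime 167 does not ramify.
Euler's criterion: 53^83 mod 167 = 166. Thus (53|167) = -1.
Legendre symbol -1 ⇒ 167 is inert.

p is inert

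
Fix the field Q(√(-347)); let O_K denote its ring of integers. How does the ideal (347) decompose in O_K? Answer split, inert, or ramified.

-347 mod 4 = 1, hence disc K = -347 and O_K = ℤ[(1+√-347)/2].
Ramification test: 347 | -347. The prime 347 ramifies in K.

ramified — (347) = 𝔭²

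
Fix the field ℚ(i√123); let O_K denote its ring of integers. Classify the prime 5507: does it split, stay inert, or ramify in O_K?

d = -123 ≡ 1 (mod 4), so O_K = ℤ[(1+√-123)/2] and disc(K) = d = -123.
disc(K) = -123 is not divisible by 5507; 5507 is unramified.
Compute (-123/5507) via Euler: 5384^((5507-1)/2) mod 5507 = 1, so (-123/5507) = 1.
(-123/5507) = 1, so 5507 splits.

split — (5507) = 𝔭₁𝔭₂ with 𝔭₁ ≠ 𝔭₂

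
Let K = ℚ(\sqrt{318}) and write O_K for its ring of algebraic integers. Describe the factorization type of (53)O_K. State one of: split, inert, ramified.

Since 318 ≢ 1 mod 4, the ring of integers is ℤ[√318] with discriminant 4·318 = 1272.
disc(K) = 1272 = 53·24, so p = 53 is ramified.

ramified — (53) = 𝔭²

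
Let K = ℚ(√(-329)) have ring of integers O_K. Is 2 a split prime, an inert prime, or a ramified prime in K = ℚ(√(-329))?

ramified — (2) = 𝔭²

d = -329 ≡ 3 (mod 4), so O_K = ℤ[√-329] and disc(K) = 4d = -1316.
Ramification test: 2 | -1316. The prime 2 ramifies in K.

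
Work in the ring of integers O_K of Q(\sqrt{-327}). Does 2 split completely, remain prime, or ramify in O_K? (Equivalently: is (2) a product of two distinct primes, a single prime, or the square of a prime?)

2 splits in O_K

d = -327 ≡ 1 (mod 4), so O_K = ℤ[(1+√-327)/2] and disc(K) = d = -327.
2 ∤ -327, so 2 is unramified.
d ≡ 1 (mod 8); the supplementary law gives 2 split.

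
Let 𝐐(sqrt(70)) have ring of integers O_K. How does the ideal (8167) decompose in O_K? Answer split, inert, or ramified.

d = 70 ≡ 2 (mod 4), so O_K = ℤ[√70] and disc(K) = 4d = 280.
8167 ∤ 280, so 8167 is unramified.
Compute (70/8167) via Euler: 70^((8167-1)/2) mod 8167 = 8166, so (70/8167) = -1.
(70/8167) = -1, so 8167 is inert.

8167 remains inert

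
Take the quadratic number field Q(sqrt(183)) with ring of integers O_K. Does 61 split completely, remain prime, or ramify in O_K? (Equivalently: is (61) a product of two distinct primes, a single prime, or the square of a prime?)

d = 183 ≡ 3 (mod 4), so O_K = ℤ[√183] and disc(K) = 4d = 732.
disc(K) = 732 = 61·12, so p = 61 is ramified.

ramifies in O_K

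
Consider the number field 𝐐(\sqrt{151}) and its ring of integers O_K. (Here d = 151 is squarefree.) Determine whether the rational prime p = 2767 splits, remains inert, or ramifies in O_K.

151 mod 4 = 3, hence disc K = 4·151 = 604 and O_K = ℤ[√151].
2767 ∤ 604, so 2767 is unramified.
Compute (151/2767) via Euler: 151^((2767-1)/2) mod 2767 = 2766, so (151/2767) = -1.
(151/2767) = -1, so 2767 is inert.

remains prime (inert)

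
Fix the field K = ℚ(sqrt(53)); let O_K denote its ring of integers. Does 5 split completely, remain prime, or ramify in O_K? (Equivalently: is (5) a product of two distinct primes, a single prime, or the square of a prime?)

Since 53 ≡ 1 mod 4, the ring of integers is ℤ[(1+√53)/2] with discriminant 53.
5 ∤ 53, so 5 is unramified.
Legendre symbol by Euler's criterion: (53/5) ≡ 53^2 ≡ 4 (mod 5), i.e. (53/5) = -1.
Legendre symbol -1 ⇒ 5 is inert.

remains prime (inert)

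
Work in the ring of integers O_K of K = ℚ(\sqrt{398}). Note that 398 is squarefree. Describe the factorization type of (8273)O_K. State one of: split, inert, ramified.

398 mod 4 = 2, hence disc K = 4·398 = 1592 and O_K = ℤ[√398].
disc(K) = 1592 is not divisible by 8273; 8273 is unramified.
Compute (398/8273) via Euler: 398^((8273-1)/2) mod 8273 = 1, so (398/8273) = 1.
(398/8273) = 1, so 8273 splits.

splits completely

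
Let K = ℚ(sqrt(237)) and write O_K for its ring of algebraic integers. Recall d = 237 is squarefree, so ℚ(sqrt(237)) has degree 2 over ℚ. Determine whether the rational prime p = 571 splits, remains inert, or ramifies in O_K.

splits completely

d = 237 ≡ 1 (mod 4), so O_K = ℤ[(1+√237)/2] and disc(K) = d = 237.
571 ∤ 237, so 571 is unramified.
Compute (237/571) via Euler: 237^((571-1)/2) mod 571 = 1, so (237/571) = 1.
d is a quadratic residue mod p, hence 571 splits in O_K.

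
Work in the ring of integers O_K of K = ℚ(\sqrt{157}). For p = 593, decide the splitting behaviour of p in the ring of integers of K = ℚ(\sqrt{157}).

splits completely

d = 157 ≡ 1 (mod 4), so O_K = ℤ[(1+√157)/2] and disc(K) = d = 157.
Since gcd(593, 157) = 1 the prime 593 does not ramify.
Compute (157/593) via Euler: 157^((593-1)/2) mod 593 = 1, so (157/593) = 1.
Legendre symbol 1 ⇒ 593 is split.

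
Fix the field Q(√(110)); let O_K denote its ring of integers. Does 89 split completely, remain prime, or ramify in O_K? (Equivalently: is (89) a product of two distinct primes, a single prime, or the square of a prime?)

d = 110 ≡ 2 (mod 4), so O_K = ℤ[√110] and disc(K) = 4d = 440.
89 ∤ 440, so 89 is unramified.
Legendre symbol by Euler's criterion: (110/89) ≡ 110^44 ≡ 1 (mod 89), i.e. (110/89) = 1.
d is a quadratic residue mod p, hence 89 splits in O_K.

split — (89) = 𝔭₁𝔭₂ with 𝔭₁ ≠ 𝔭₂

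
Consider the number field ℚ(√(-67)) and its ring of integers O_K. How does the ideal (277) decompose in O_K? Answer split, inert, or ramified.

p splits

Since -67 ≡ 1 mod 4, the ring of integers is ℤ[(1+√-67)/2] with discriminant -67.
disc(K) = -67 is not divisible by 277; 277 is unramified.
Compute (-67/277) via Euler: 210^((277-1)/2) mod 277 = 1, so (-67/277) = 1.
Legendre symbol 1 ⇒ 277 is split.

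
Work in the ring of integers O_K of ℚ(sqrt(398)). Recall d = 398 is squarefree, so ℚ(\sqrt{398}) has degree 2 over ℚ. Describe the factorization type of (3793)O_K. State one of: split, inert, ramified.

remains prime (inert)

d = 398 ≡ 2 (mod 4), so O_K = ℤ[√398] and disc(K) = 4d = 1592.
disc(K) = 1592 is not divisible by 3793; 3793 is unramified.
Compute (398/3793) via Euler: 398^((3793-1)/2) mod 3793 = 3792, so (398/3793) = -1.
d is a non-residue mod p, hence 3793 remains inert in O_K.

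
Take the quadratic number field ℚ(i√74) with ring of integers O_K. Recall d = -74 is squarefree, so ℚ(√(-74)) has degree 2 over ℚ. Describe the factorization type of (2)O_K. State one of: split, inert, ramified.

Since -74 ≢ 1 mod 4, the ring of integers is ℤ[√-74] with discriminant 4·(-74) = -296.
disc(K) = -296 = 2·(-148), so p = 2 is ramified.

ramified — (2) = 𝔭²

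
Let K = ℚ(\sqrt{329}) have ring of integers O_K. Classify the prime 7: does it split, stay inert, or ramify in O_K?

329 mod 4 = 1, hence disc K = 329 and O_K = ℤ[(1+√329)/2].
disc(K) = 329 = 7·47, so p = 7 is ramified.

7 is ramified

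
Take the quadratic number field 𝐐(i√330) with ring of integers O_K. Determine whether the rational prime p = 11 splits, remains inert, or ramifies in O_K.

-330 mod 4 = 2, hence disc K = 4·(-330) = -1320 and O_K = ℤ[√-330].
Ramification test: 11 | -1320. The prime 11 ramifies in K.

11 is ramified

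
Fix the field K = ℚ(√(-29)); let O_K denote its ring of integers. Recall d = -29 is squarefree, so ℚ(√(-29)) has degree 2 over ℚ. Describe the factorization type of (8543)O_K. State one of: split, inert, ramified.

8543 splits in O_K

-29 mod 4 = 3, hence disc K = 4·(-29) = -116 and O_K = ℤ[√-29].
8543 ∤ -116, so 8543 is unramified.
(-29/8543) = 8514^4271 mod 8543 = 1, giving Legendre symbol 1.
(-29/8543) = 1, so 8543 splits.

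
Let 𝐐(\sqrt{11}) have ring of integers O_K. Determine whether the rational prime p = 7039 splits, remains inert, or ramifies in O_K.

d = 11 ≡ 3 (mod 4), so O_K = ℤ[√11] and disc(K) = 4d = 44.
disc(K) = 44 is not divisible by 7039; 7039 is unramified.
Legendre symbol by Euler's criterion: (11/7039) ≡ 11^3519 ≡ 1 (mod 7039), i.e. (11/7039) = 1.
(11/7039) = 1, so 7039 splits.

7039 splits in O_K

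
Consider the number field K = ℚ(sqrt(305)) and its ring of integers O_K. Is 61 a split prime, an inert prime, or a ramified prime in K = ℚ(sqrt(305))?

d = 305 ≡ 1 (mod 4), so O_K = ℤ[(1+√305)/2] and disc(K) = d = 305.
61 divides disc(K) = 305, so 61 ramifies.

61 is ramified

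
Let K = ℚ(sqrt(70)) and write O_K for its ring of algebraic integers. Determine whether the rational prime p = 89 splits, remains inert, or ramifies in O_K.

remains prime (inert)

70 mod 4 = 2, hence disc K = 4·70 = 280 and O_K = ℤ[√70].
disc(K) = 280 is not divisible by 89; 89 is unramified.
Euler's criterion: 70^44 mod 89 = 88. Thus (70|89) = -1.
Legendre symbol -1 ⇒ 89 is inert.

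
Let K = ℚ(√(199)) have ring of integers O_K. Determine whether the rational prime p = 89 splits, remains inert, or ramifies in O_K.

d = 199 ≡ 3 (mod 4), so O_K = ℤ[√199] and disc(K) = 4d = 796.
disc(K) = 796 is not divisible by 89; 89 is unramified.
(199/89) = 21^44 mod 89 = 1, giving Legendre symbol 1.
d is a quadratic residue mod p, hence 89 splits in O_K.

split — (89) = 𝔭₁𝔭₂ with 𝔭₁ ≠ 𝔭₂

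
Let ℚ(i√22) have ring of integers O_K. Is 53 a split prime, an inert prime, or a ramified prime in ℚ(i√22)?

d = -22 ≡ 2 (mod 4), so O_K = ℤ[√-22] and disc(K) = 4d = -88.
disc(K) = -88 is not divisible by 53; 53 is unramified.
(-22/53) = 31^26 mod 53 = 52, giving Legendre symbol -1.
Legendre symbol -1 ⇒ 53 is inert.

inert — (53) stays prime in O_K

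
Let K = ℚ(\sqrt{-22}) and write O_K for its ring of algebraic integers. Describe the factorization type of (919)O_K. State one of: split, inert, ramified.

inert — (919) stays prime in O_K

Since -22 ≢ 1 mod 4, the ring of integers is ℤ[√-22] with discriminant 4·(-22) = -88.
disc(K) = -88 is not divisible by 919; 919 is unramified.
Compute (-22/919) via Euler: 897^((919-1)/2) mod 919 = 918, so (-22/919) = -1.
d is a non-residue mod p, hence 919 remains inert in O_K.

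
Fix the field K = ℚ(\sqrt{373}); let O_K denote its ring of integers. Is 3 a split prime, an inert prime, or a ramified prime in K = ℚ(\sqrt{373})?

Since 373 ≡ 1 mod 4, the ring of integers is ℤ[(1+√373)/2] with discriminant 373.
3 ∤ 373, so 3 is unramified.
(373/3) = 1^1 mod 3 = 1, giving Legendre symbol 1.
Legendre symbol 1 ⇒ 3 is split.

3 splits in O_K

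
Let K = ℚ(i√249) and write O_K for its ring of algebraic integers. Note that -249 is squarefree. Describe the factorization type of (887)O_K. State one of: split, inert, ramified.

Since -249 ≢ 1 mod 4, the ring of integers is ℤ[√-249] with discriminant 4·(-249) = -996.
Since gcd(887, -996) = 1 the prime 887 does not ramify.
(-249/887) = 638^443 mod 887 = 886, giving Legendre symbol -1.
Legendre symbol -1 ⇒ 887 is inert.

remains prime (inert)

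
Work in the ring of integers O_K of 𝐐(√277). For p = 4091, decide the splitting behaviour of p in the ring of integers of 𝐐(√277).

Since 277 ≡ 1 mod 4, the ring of integers is ℤ[(1+√277)/2] with discriminant 277.
Since gcd(4091, 277) = 1 the prime 4091 does not ramify.
Compute (277/4091) via Euler: 277^((4091-1)/2) mod 4091 = 1, so (277/4091) = 1.
d is a quadratic residue mod p, hence 4091 splits in O_K.

split — (4091) = 𝔭₁𝔭₂ with 𝔭₁ ≠ 𝔭₂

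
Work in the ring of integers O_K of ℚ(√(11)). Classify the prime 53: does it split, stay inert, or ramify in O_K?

p splits

11 mod 4 = 3, hence disc K = 4·11 = 44 and O_K = ℤ[√11].
Since gcd(53, 44) = 1 the prime 53 does not ramify.
Euler's criterion: 11^26 mod 53 = 1. Thus (11|53) = 1.
d is a quadratic residue mod p, hence 53 splits in O_K.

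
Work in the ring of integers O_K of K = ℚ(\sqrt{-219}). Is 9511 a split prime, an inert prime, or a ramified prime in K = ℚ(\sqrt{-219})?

inert — (9511) stays prime in O_K

d = -219 ≡ 1 (mod 4), so O_K = ℤ[(1+√-219)/2] and disc(K) = d = -219.
disc(K) = -219 is not divisible by 9511; 9511 is unramified.
Euler's criterion: (-219)^4755 mod 9511 = 9510. Thus (-219|9511) = -1.
Legendre symbol -1 ⇒ 9511 is inert.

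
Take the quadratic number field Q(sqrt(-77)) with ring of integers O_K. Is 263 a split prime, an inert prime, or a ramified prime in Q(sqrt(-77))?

splits completely

-77 mod 4 = 3, hence disc K = 4·(-77) = -308 and O_K = ℤ[√-77].
Since gcd(263, -308) = 1 the prime 263 does not ramify.
Euler's criterion: (-77)^131 mod 263 = 1. Thus (-77|263) = 1.
Legendre symbol 1 ⇒ 263 is split.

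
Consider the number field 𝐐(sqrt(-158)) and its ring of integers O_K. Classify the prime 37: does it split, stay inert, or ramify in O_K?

Since -158 ≢ 1 mod 4, the ring of integers is ℤ[√-158] with discriminant 4·(-158) = -632.
disc(K) = -632 is not divisible by 37; 37 is unramified.
Legendre symbol by Euler's criterion: (-158/37) ≡ (-158)^18 ≡ 1 (mod 37), i.e. (-158/37) = 1.
d is a quadratic residue mod p, hence 37 splits in O_K.

splits completely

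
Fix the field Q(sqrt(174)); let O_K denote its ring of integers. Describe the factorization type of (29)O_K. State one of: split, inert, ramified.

174 mod 4 = 2, hence disc K = 4·174 = 696 and O_K = ℤ[√174].
29 divides disc(K) = 696, so 29 ramifies.

ramified — (29) = 𝔭²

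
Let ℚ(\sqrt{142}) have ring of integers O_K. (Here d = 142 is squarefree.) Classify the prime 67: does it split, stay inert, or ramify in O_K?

p is inert

142 mod 4 = 2, hence disc K = 4·142 = 568 and O_K = ℤ[√142].
disc(K) = 568 is not divisible by 67; 67 is unramified.
Legendre symbol by Euler's criterion: (142/67) ≡ 142^33 ≡ 66 (mod 67), i.e. (142/67) = -1.
(142/67) = -1, so 67 is inert.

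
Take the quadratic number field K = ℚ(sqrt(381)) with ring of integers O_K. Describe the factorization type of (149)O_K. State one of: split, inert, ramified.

d = 381 ≡ 1 (mod 4), so O_K = ℤ[(1+√381)/2] and disc(K) = d = 381.
149 ∤ 381, so 149 is unramified.
Compute (381/149) via Euler: 83^((149-1)/2) mod 149 = 148, so (381/149) = -1.
Legendre symbol -1 ⇒ 149 is inert.

p is inert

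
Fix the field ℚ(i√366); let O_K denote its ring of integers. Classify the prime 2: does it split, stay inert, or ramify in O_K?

ramified

Since -366 ≢ 1 mod 4, the ring of integers is ℤ[√-366] with discriminant 4·(-366) = -1464.
Ramification test: 2 | -1464. The prime 2 ramifies in K.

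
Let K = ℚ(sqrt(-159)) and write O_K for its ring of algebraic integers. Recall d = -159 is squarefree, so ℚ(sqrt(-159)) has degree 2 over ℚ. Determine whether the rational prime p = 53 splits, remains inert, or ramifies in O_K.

Since -159 ≡ 1 mod 4, the ring of integers is ℤ[(1+√-159)/2] with discriminant -159.
disc(K) = -159 = 53·(-3), so p = 53 is ramified.

ramified — (53) = 𝔭²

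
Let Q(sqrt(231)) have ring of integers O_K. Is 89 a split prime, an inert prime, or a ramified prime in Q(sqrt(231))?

Since 231 ≢ 1 mod 4, the ring of integers is ℤ[√231] with discriminant 4·231 = 924.
89 ∤ 924, so 89 is unramified.
Compute (231/89) via Euler: 53^((89-1)/2) mod 89 = 1, so (231/89) = 1.
Legendre symbol 1 ⇒ 89 is split.

split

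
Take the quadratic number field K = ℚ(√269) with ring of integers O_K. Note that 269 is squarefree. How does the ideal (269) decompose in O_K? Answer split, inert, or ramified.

p ramifies

Since 269 ≡ 1 mod 4, the ring of integers is ℤ[(1+√269)/2] with discriminant 269.
disc(K) = 269 = 269·1, so p = 269 is ramified.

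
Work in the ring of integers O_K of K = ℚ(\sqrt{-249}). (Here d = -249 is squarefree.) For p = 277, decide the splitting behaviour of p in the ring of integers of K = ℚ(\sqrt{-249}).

d = -249 ≡ 3 (mod 4), so O_K = ℤ[√-249] and disc(K) = 4d = -996.
277 ∤ -996, so 277 is unramified.
Legendre symbol by Euler's criterion: (-249/277) ≡ (-249)^138 ≡ 1 (mod 277), i.e. (-249/277) = 1.
Legendre symbol 1 ⇒ 277 is split.

split — (277) = 𝔭₁𝔭₂ with 𝔭₁ ≠ 𝔭₂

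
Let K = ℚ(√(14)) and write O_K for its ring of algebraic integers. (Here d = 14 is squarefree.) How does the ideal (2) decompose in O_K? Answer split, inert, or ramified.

p ramifies

Since 14 ≢ 1 mod 4, the ring of integers is ℤ[√14] with discriminant 4·14 = 56.
disc(K) = 56 = 2·28, so p = 2 is ramified.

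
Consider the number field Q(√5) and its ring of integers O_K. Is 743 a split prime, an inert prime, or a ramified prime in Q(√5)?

d = 5 ≡ 1 (mod 4), so O_K = ℤ[(1+√5)/2] and disc(K) = d = 5.
743 ∤ 5, so 743 is unramified.
(5/743) = 5^371 mod 743 = 742, giving Legendre symbol -1.
(5/743) = -1, so 743 is inert.

743 remains inert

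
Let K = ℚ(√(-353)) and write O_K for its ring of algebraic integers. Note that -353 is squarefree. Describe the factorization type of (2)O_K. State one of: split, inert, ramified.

-353 mod 4 = 3, hence disc K = 4·(-353) = -1412 and O_K = ℤ[√-353].
Ramification test: 2 | -1412. The prime 2 ramifies in K.

p ramifies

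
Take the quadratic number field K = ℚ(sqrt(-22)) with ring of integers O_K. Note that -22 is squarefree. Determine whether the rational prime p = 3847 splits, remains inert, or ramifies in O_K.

-22 mod 4 = 2, hence disc K = 4·(-22) = -88 and O_K = ℤ[√-22].
3847 ∤ -88, so 3847 is unramified.
Legendre symbol by Euler's criterion: (-22/3847) ≡ (-22)^1923 ≡ 3846 (mod 3847), i.e. (-22/3847) = -1.
Legendre symbol -1 ⇒ 3847 is inert.

inert — (3847) stays prime in O_K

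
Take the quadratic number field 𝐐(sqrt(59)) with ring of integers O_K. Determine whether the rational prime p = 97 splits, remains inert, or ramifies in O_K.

59 mod 4 = 3, hence disc K = 4·59 = 236 and O_K = ℤ[√59].
disc(K) = 236 is not divisible by 97; 97 is unramified.
Euler's criterion: 59^48 mod 97 = 96. Thus (59|97) = -1.
(59/97) = -1, so 97 is inert.

p is inert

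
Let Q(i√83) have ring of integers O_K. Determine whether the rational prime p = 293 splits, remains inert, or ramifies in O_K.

-83 mod 4 = 1, hence disc K = -83 and O_K = ℤ[(1+√-83)/2].
293 ∤ -83, so 293 is unramified.
Compute (-83/293) via Euler: 210^((293-1)/2) mod 293 = 1, so (-83/293) = 1.
Legendre symbol 1 ⇒ 293 is split.

split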